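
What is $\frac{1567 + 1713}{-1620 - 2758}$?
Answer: $- \frac{1640}{2189} \approx -0.7492$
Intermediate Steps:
$\frac{1567 + 1713}{-1620 - 2758} = \frac{3280}{-4378} = 3280 \left(- \frac{1}{4378}\right) = - \frac{1640}{2189}$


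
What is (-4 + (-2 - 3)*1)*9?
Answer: -81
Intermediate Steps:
(-4 + (-2 - 3)*1)*9 = (-4 - 5*1)*9 = (-4 - 5)*9 = -9*9 = -81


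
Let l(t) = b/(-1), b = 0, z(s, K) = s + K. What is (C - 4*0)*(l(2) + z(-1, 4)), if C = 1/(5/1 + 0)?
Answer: ⅗ ≈ 0.60000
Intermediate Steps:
z(s, K) = K + s
C = ⅕ (C = 1/(5*1 + 0) = 1/(5 + 0) = 1/5 = ⅕ ≈ 0.20000)
l(t) = 0 (l(t) = 0/(-1) = 0*(-1) = 0)
(C - 4*0)*(l(2) + z(-1, 4)) = (⅕ - 4*0)*(0 + (4 - 1)) = (⅕ + 0)*(0 + 3) = (⅕)*3 = ⅗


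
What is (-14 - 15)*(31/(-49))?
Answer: 899/49 ≈ 18.347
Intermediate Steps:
(-14 - 15)*(31/(-49)) = -899*(-1)/49 = -29*(-31/49) = 899/49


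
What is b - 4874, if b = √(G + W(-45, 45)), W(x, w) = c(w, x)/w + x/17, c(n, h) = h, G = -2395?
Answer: -4874 + 11*I*√5729/17 ≈ -4874.0 + 48.976*I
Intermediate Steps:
W(x, w) = x/17 + x/w (W(x, w) = x/w + x/17 = x/17 + x/w)
b = 11*I*√5729/17 (b = √(-2395 + ((1/17)*(-45) - 45/45)) = √(-2395 + (-45/17 - 45*1/45)) = √(-2395 + (-45/17 - 1)) = √(-2395 - 62/17) = √(-40777/17) = 11*I*√5729/17 ≈ 48.976*I)
b - 4874 = 11*I*√5729/17 - 4874 = -4874 + 11*I*√5729/17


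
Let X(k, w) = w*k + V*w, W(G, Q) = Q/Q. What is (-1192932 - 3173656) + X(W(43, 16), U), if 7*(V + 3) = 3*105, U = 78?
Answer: -4363234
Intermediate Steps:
W(G, Q) = 1
V = 42 (V = -3 + (3*105)/7 = -3 + (1/7)*315 = -3 + 45 = 42)
X(k, w) = 42*w + k*w (X(k, w) = w*k + 42*w = k*w + 42*w = 42*w + k*w)
(-1192932 - 3173656) + X(W(43, 16), U) = (-1192932 - 3173656) + 78*(42 + 1) = -4366588 + 78*43 = -4366588 + 3354 = -4363234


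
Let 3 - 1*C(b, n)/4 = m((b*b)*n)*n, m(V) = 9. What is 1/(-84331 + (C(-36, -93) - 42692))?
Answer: -1/123663 ≈ -8.0865e-6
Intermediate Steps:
C(b, n) = 12 - 36*n
1/(-84331 + (C(-36, -93) - 42692)) = 1/(-84331 + ((12 - 36*(-93)) - 42692)) = 1/(-84331 + ((12 + 3348) - 42692)) = 1/(-84331 + (3360 - 42692)) = 1/(-84331 - 39332) = 1/(-123663) = -1/123663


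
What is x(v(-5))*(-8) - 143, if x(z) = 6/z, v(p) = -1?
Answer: -95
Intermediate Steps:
x(v(-5))*(-8) - 143 = (6/(-1))*(-8) - 143 = (6*(-1))*(-8) - 143 = -6*(-8) - 143 = 48 - 143 = -95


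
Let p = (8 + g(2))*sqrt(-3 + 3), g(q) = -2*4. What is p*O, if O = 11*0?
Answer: 0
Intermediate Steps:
O = 0
g(q) = -8
p = 0 (p = (8 - 8)*sqrt(-3 + 3) = 0*sqrt(0) = 0*0 = 0)
p*O = 0*0 = 0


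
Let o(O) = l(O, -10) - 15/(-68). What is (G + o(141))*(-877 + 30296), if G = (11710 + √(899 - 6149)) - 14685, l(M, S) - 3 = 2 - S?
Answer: -5921015035/68 + 147095*I*√210 ≈ -8.7074e+7 + 2.1316e+6*I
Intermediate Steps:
l(M, S) = 5 - S (l(M, S) = 3 + (2 - S) = 5 - S)
G = -2975 + 5*I*√210 (G = (11710 + √(-5250)) - 14685 = (11710 + 5*I*√210) - 14685 = -2975 + 5*I*√210 ≈ -2975.0 + 72.457*I)
o(O) = 1035/68 (o(O) = (5 - 1*(-10)) - 15/(-68) = (5 + 10) - 15*(-1)/68 = 15 - 1*(-15/68) = 15 + 15/68 = 1035/68)
(G + o(141))*(-877 + 30296) = ((-2975 + 5*I*√210) + 1035/68)*(-877 + 30296) = (-201265/68 + 5*I*√210)*29419 = -5921015035/68 + 147095*I*√210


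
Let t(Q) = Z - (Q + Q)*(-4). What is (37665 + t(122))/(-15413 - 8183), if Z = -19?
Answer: -19311/11798 ≈ -1.6368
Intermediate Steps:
t(Q) = -19 + 8*Q (t(Q) = -19 - (Q + Q)*(-4) = -19 - 2*Q*(-4) = -19 - (-8)*Q = -19 + 8*Q)
(37665 + t(122))/(-15413 - 8183) = (37665 + (-19 + 8*122))/(-15413 - 8183) = (37665 + (-19 + 976))/(-23596) = (37665 + 957)*(-1/23596) = 38622*(-1/23596) = -19311/11798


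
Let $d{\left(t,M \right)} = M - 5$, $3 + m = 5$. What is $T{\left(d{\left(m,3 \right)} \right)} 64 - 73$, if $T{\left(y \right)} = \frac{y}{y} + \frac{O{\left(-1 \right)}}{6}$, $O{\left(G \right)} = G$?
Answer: $- \frac{59}{3} \approx -19.667$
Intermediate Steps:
$m = 2$ ($m = -3 + 5 = 2$)
$d{\left(t,M \right)} = -5 + M$
$T{\left(y \right)} = \frac{5}{6}$ ($T{\left(y \right)} = \frac{y}{y} - \frac{1}{6} = 1 - \frac{1}{6} = \frac{5}{6}$)
$T{\left(d{\left(m,3 \right)} \right)} 64 - 73 = \frac{5}{6} \cdot 64 - 73 = \frac{160}{3} - 73 = - \frac{59}{3}$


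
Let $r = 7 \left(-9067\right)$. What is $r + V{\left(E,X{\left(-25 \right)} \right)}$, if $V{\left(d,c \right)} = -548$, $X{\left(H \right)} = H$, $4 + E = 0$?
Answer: $-64017$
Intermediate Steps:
$E = -4$ ($E = -4 + 0 = -4$)
$r = -63469$
$r + V{\left(E,X{\left(-25 \right)} \right)} = -63469 - 548 = -64017$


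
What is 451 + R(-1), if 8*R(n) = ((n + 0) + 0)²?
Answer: 3609/8 ≈ 451.13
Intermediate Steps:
R(n) = n²/8 (R(n) = ((n + 0) + 0)²/8 = (n + 0)²/8 = n²/8)
451 + R(-1) = 451 + (⅛)*(-1)² = 451 + (⅛)*1 = 451 + ⅛ = 3609/8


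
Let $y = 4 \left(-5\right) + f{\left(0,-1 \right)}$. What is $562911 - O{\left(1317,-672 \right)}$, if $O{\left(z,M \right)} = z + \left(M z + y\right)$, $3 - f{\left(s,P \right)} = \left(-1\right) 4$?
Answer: $1446631$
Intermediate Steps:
$f{\left(s,P \right)} = 7$ ($f{\left(s,P \right)} = 3 - \left(-1\right) 4 = 3 - -4 = 3 + 4 = 7$)
$y = -13$ ($y = 4 \left(-5\right) + 7 = -20 + 7 = -13$)
$O{\left(z,M \right)} = -13 + z + M z$ ($O{\left(z,M \right)} = z + \left(M z - 13\right) = z + \left(-13 + M z\right) = -13 + z + M z$)
$562911 - O{\left(1317,-672 \right)} = 562911 - \left(-13 + 1317 - 885024\right) = 562911 - -883720 = 562911 + 883720 = 1446631$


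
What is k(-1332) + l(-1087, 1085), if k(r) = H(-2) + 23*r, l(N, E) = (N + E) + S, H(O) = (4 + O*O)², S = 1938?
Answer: -28636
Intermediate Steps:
H(O) = (4 + O²)²
l(N, E) = 1938 + E + N (l(N, E) = (N + E) + 1938 = (E + N) + 1938 = 1938 + E + N)
k(r) = 64 + 23*r (k(r) = (4 + (-2)²)² + 23*r = (4 + 4)² + 23*r = 8² + 23*r = 64 + 23*r)
k(-1332) + l(-1087, 1085) = (64 + 23*(-1332)) + (1938 + 1085 - 1087) = (64 - 30636) + 1936 = -30572 + 1936 = -28636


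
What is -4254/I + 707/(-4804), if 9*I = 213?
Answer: -61358845/341084 ≈ -179.89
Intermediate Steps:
I = 71/3 (I = (1/9)*213 = 71/3 ≈ 23.667)
-4254/I + 707/(-4804) = -4254/71/3 + 707/(-4804) = -4254*3/71 + 707*(-1/4804) = -12762/71 - 707/4804 = -61358845/341084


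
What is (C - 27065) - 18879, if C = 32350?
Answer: -13594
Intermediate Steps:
(C - 27065) - 18879 = (32350 - 27065) - 18879 = 5285 - 18879 = -13594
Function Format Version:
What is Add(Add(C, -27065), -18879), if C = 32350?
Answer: -13594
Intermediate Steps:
Add(Add(C, -27065), -18879) = Add(Add(32350, -27065), -18879) = Add(5285, -18879) = -13594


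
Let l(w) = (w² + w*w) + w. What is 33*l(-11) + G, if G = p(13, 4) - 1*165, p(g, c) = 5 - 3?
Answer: 7460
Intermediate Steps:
p(g, c) = 2
G = -163 (G = 2 - 1*165 = 2 - 165 = -163)
l(w) = w + 2*w² (l(w) = (w² + w²) + w = 2*w² + w = w + 2*w²)
33*l(-11) + G = 33*(-11*(1 + 2*(-11))) - 163 = 33*(-11*(1 - 22)) - 163 = 33*(-11*(-21)) - 163 = 33*231 - 163 = 7623 - 163 = 7460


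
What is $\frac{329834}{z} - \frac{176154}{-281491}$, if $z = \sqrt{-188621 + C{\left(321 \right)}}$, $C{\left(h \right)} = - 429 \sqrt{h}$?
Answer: $\frac{176154}{281491} - \frac{329834 i}{\sqrt{188621 + 429 \sqrt{321}}} \approx 0.62579 - 744.44 i$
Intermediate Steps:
$z = \sqrt{-188621 - 429 \sqrt{321}} \approx 443.07 i$
$\frac{329834}{z} - \frac{176154}{-281491} = \frac{329834}{\sqrt{-188621 - 429 \sqrt{321}}} - \frac{176154}{-281491} = \frac{329834}{\sqrt{-188621 - 429 \sqrt{321}}} - - \frac{176154}{281491} = \frac{329834}{\sqrt{-188621 - 429 \sqrt{321}}} + \frac{176154}{281491} = \frac{176154}{281491} + \frac{329834}{\sqrt{-188621 - 429 \sqrt{321}}}$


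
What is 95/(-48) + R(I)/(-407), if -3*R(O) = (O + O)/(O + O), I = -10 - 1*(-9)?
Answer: -12883/6512 ≈ -1.9783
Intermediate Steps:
I = -1 (I = -10 + 9 = -1)
R(O) = -⅓ (R(O) = -(O + O)/(3*(O + O)) = -2*O/(3*(2*O)) = -2*O*1/(2*O)/3 = -⅓*1 = -⅓)
95/(-48) + R(I)/(-407) = 95/(-48) - ⅓/(-407) = 95*(-1/48) - ⅓*(-1/407) = -95/48 + 1/1221 = -12883/6512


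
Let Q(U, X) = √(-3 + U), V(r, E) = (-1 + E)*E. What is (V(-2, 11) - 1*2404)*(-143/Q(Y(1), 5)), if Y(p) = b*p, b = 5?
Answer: 164021*√2 ≈ 2.3196e+5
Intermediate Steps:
V(r, E) = E*(-1 + E)
Y(p) = 5*p
(V(-2, 11) - 1*2404)*(-143/Q(Y(1), 5)) = (11*(-1 + 11) - 1*2404)*(-143/√(-3 + 5*1)) = (11*10 - 2404)*(-143/√(-3 + 5)) = (110 - 2404)*(-143*√2/2) = -(-328042)*√2/2 = -(-164021)*√2 = 164021*√2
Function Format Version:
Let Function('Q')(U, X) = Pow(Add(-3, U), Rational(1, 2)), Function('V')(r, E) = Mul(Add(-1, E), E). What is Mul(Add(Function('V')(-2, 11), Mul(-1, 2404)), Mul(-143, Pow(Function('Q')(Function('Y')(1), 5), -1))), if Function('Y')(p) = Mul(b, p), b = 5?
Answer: Mul(164021, Pow(2, Rational(1, 2))) ≈ 2.3196e+5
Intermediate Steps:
Function('V')(r, E) = Mul(E, Add(-1, E))
Function('Y')(p) = Mul(5, p)
Mul(Add(Function('V')(-2, 11), Mul(-1, 2404)), Mul(-143, Pow(Function('Q')(Function('Y')(1), 5), -1))) = Mul(Add(Mul(11, Add(-1, 11)), Mul(-1, 2404)), Mul(-143, Pow(Pow(Add(-3, Mul(5, 1)), Rational(1, 2)), -1))) = Mul(Add(Mul(11, 10), -2404), Mul(-143, Pow(Pow(Add(-3, 5), Rational(1, 2)), -1))) = Mul(Add(110, -2404), Mul(-143, Pow(Pow(2, Rational(1, 2)), -1))) = Mul(-2294, Mul(-143, Mul(Rational(1, 2), Pow(2, Rational(1, 2))))) = Mul(-2294, Mul(Rational(-143, 2), Pow(2, Rational(1, 2)))) = Mul(164021, Pow(2, Rational(1, 2)))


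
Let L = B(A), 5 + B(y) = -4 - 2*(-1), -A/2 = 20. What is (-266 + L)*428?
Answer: -116844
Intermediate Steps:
A = -40 (A = -2*20 = -40)
B(y) = -7 (B(y) = -5 + (-4 - 2*(-1)) = -5 + (-4 + 2) = -5 - 2 = -7)
L = -7
(-266 + L)*428 = (-266 - 7)*428 = -273*428 = -116844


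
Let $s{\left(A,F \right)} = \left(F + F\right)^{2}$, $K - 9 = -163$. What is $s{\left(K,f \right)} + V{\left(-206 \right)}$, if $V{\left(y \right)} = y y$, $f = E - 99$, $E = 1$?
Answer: $80852$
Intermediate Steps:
$K = -154$ ($K = 9 - 163 = -154$)
$f = -98$ ($f = 1 - 99 = -98$)
$V{\left(y \right)} = y^{2}$
$s{\left(A,F \right)} = 4 F^{2}$ ($s{\left(A,F \right)} = \left(2 F\right)^{2} = 4 F^{2}$)
$s{\left(K,f \right)} + V{\left(-206 \right)} = 4 \left(-98\right)^{2} + \left(-206\right)^{2} = 4 \cdot 9604 + 42436 = 38416 + 42436 = 80852$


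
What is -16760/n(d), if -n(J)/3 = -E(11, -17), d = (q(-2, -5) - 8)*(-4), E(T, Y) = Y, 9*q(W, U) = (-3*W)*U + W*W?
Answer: 16760/51 ≈ 328.63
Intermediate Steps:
q(W, U) = W²/9 - U*W/3 (q(W, U) = ((-3*W)*U + W*W)/9 = (-3*U*W + W²)/9 = (W² - 3*U*W)/9 = W²/9 - U*W/3)
d = 392/9 (d = ((⅑)*(-2)*(-2 - 3*(-5)) - 8)*(-4) = ((⅑)*(-2)*(-2 + 15) - 8)*(-4) = ((⅑)*(-2)*13 - 8)*(-4) = (-26/9 - 8)*(-4) = -98/9*(-4) = 392/9 ≈ 43.556)
n(J) = -51 (n(J) = -(-3)*(-17) = -3*17 = -51)
-16760/n(d) = -16760/(-51) = -16760*(-1/51) = 16760/51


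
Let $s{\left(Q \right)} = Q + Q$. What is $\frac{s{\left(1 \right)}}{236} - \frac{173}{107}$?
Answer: $- \frac{20307}{12626} \approx -1.6083$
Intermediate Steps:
$s{\left(Q \right)} = 2 Q$
$\frac{s{\left(1 \right)}}{236} - \frac{173}{107} = \frac{2 \cdot 1}{236} - \frac{173}{107} = 2 \cdot \frac{1}{236} - \frac{173}{107} = \frac{1}{118} - \frac{173}{107} = - \frac{20307}{12626}$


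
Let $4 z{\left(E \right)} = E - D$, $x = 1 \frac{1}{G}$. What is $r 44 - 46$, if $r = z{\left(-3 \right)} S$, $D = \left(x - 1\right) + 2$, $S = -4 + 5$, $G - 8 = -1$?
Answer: $- \frac{641}{7} \approx -91.571$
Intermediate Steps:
$G = 7$ ($G = 8 - 1 = 7$)
$x = \frac{1}{7}$ ($x = 1 \cdot \frac{1}{7} = \frac{1}{7} \approx 0.14286$)
$S = 1$
$D = \frac{8}{7}$ ($D = \left(\frac{1}{7} - 1\right) + 2 = - \frac{6}{7} + 2 = \frac{8}{7} \approx 1.1429$)
$z{\left(E \right)} = - \frac{2}{7} + \frac{E}{4}$ ($z{\left(E \right)} = \frac{E - \frac{8}{7}}{4} = \frac{- \frac{8}{7} + E}{4} = - \frac{2}{7} + \frac{E}{4}$)
$r = - \frac{29}{28}$ ($r = \left(- \frac{2}{7} + \frac{1}{4} \left(-3\right)\right) 1 = \left(- \frac{2}{7} - \frac{3}{4}\right) 1 = \left(- \frac{29}{28}\right) 1 = - \frac{29}{28} \approx -1.0357$)
$r 44 - 46 = \left(- \frac{29}{28}\right) 44 - 46 = - \frac{319}{7} - 46 = - \frac{641}{7}$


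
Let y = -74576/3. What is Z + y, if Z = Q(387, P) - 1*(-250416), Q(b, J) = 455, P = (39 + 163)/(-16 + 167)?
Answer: 678037/3 ≈ 2.2601e+5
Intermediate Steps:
P = 202/151 ≈ 1.3377
y = -74576/3 ≈ -24859.
Z = 250871 (Z = 455 - 1*(-250416) = 455 + 250416 = 250871)
Z + y = 250871 - 74576/3 = 678037/3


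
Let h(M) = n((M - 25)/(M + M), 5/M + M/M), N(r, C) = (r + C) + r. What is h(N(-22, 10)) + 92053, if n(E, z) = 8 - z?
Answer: 3130045/34 ≈ 92060.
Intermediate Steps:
N(r, C) = C + 2*r (N(r, C) = (C + r) + r = C + 2*r)
h(M) = 7 - 5/M (h(M) = 8 - (5/M + M/M) = 8 - (5/M + 1) = 8 - (1 + 5/M) = 8 + (-1 - 5/M) = 7 - 5/M)
h(N(-22, 10)) + 92053 = (7 - 5/(10 + 2*(-22))) + 92053 = (7 - 5/(10 - 44)) + 92053 = (7 - 5/(-34)) + 92053 = (7 - 5*(-1/34)) + 92053 = (7 + 5/34) + 92053 = 243/34 + 92053 = 3130045/34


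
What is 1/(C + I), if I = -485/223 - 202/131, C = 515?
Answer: 29213/14936114 ≈ 0.0019559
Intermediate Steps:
I = -108581/29213 (I = -485*1/223 - 202*1/131 = -485/223 - 202/131 = -108581/29213 ≈ -3.7169)
1/(C + I) = 1/(515 - 108581/29213) = 1/(14936114/29213) = 29213/14936114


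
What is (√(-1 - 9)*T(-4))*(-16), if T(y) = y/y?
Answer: -16*I*√10 ≈ -50.596*I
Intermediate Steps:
T(y) = 1
(√(-1 - 9)*T(-4))*(-16) = (√(-1 - 9)*1)*(-16) = (√(-10)*1)*(-16) = ((I*√10)*1)*(-16) = (I*√10)*(-16) = -16*I*√10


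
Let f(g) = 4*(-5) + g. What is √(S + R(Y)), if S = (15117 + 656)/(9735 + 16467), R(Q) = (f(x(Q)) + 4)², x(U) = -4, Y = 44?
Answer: √275031205746/26202 ≈ 20.015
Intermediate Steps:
f(g) = -20 + g
R(Q) = 400 (R(Q) = ((-20 - 4) + 4)² = (-24 + 4)² = (-20)² = 400)
S = 15773/26202 ≈ 0.60198
√(S + R(Y)) = √(15773/26202 + 400) = √(10496573/26202) = √275031205746/26202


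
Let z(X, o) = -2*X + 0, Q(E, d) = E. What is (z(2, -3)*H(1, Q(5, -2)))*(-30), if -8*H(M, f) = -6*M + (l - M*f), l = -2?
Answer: 195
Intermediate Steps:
H(M, f) = 1/4 + 3*M/4 + M*f/8 (H(M, f) = -(-6*M + (-2 - M*f))/8 = -(-2 - 6*M - M*f)/8 = 1/4 + 3*M/4 + M*f/8)
z(X, o) = -2*X
(z(2, -3)*H(1, Q(5, -2)))*(-30) = ((-2*2)*(1/4 + (3/4)*1 + (1/8)*1*5))*(-30) = -4*(1/4 + 3/4 + 5/8)*(-30) = -4*13/8*(-30) = -13/2*(-30) = 195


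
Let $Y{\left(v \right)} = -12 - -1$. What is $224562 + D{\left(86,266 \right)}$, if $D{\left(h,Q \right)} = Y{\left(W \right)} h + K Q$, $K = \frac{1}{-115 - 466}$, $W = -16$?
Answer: $\frac{18560090}{83} \approx 2.2362 \cdot 10^{5}$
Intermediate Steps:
$K = - \frac{1}{581}$ ($K = \frac{1}{-581} = - \frac{1}{581} \approx -0.0017212$)
$Y{\left(v \right)} = -11$ ($Y{\left(v \right)} = -12 + 1 = -11$)
$D{\left(h,Q \right)} = - 11 h - \frac{Q}{581}$
$224562 + D{\left(86,266 \right)} = 224562 - \frac{78556}{83} = \frac{18560090}{83}$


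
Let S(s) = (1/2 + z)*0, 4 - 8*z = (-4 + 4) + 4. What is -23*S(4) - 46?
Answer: -46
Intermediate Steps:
z = 0 (z = ½ - ((-4 + 4) + 4)/8 = ½ - (0 + 4)/8 = ½ - ⅛*4 = ½ - ½ = 0)
S(s) = 0 (S(s) = (1/2 + 0)*0 = (½ + 0)*0 = (½)*0 = 0)
-23*S(4) - 46 = -23*0 - 46 = 0 - 46 = -46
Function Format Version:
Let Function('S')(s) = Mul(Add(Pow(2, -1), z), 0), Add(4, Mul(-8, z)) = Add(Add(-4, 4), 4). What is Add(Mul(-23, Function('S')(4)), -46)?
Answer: -46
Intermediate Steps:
z = 0 (z = Add(Rational(1, 2), Mul(Rational(-1, 8), Add(Add(-4, 4), 4))) = Add(Rational(1, 2), Mul(Rational(-1, 8), Add(0, 4))) = Add(Rational(1, 2), Mul(Rational(-1, 8), 4)) = Add(Rational(1, 2), Rational(-1, 2)) = 0)
Function('S')(s) = 0 (Function('S')(s) = Mul(Add(Pow(2, -1), 0), 0) = Mul(Add(Rational(1, 2), 0), 0) = Mul(Rational(1, 2), 0) = 0)
Add(Mul(-23, Function('S')(4)), -46) = Add(Mul(-23, 0), -46) = Add(0, -46) = -46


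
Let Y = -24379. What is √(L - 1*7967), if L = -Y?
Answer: 2*√4103 ≈ 128.11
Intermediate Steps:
L = 24379 (L = -1*(-24379) = 24379)
√(L - 1*7967) = √(24379 - 1*7967) = √(24379 - 7967) = √16412 = 2*√4103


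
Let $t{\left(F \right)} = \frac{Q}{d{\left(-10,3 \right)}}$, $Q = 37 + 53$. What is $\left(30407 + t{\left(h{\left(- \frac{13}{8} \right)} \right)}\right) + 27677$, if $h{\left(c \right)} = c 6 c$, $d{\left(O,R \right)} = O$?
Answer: $58075$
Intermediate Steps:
$Q = 90$
$h{\left(c \right)} = 6 c^{2}$ ($h{\left(c \right)} = 6 c c = 6 c^{2}$)
$t{\left(F \right)} = -9$ ($t{\left(F \right)} = \frac{90}{-10} = 90 \left(- \frac{1}{10}\right) = -9$)
$\left(30407 + t{\left(h{\left(- \frac{13}{8} \right)} \right)}\right) + 27677 = \left(30407 - 9\right) + 27677 = 30398 + 27677 = 58075$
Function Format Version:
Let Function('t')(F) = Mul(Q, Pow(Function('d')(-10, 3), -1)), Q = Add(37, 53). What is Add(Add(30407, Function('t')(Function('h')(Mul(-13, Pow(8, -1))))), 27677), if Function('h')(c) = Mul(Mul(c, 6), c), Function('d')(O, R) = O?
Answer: 58075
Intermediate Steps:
Q = 90
Function('h')(c) = Mul(6, Pow(c, 2)) (Function('h')(c) = Mul(Mul(6, c), c) = Mul(6, Pow(c, 2)))
Function('t')(F) = -9 (Function('t')(F) = Mul(90, Pow(-10, -1)) = Mul(90, Rational(-1, 10)) = -9)
Add(Add(30407, Function('t')(Function('h')(Mul(-13, Pow(8, -1))))), 27677) = Add(Add(30407, -9), 27677) = Add(30398, 27677) = 58075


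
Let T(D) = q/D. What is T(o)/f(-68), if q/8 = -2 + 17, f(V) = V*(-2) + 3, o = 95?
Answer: 24/2641 ≈ 0.0090875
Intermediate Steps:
f(V) = 3 - 2*V (f(V) = -2*V + 3 = 3 - 2*V)
q = 120 (q = 8*(-2 + 17) = 8*15 = 120)
T(D) = 120/D
T(o)/f(-68) = (120/95)/(3 - 2*(-68)) = (120*(1/95))/(3 + 136) = (24/19)/139 = (24/19)*(1/139) = 24/2641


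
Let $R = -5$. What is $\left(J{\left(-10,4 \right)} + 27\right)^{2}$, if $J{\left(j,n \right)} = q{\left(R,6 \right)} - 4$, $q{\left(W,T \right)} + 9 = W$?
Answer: $81$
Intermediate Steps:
$q{\left(W,T \right)} = -9 + W$
$J{\left(j,n \right)} = -18$ ($J{\left(j,n \right)} = \left(-9 - 5\right) - 4 = -14 - 4 = -18$)
$\left(J{\left(-10,4 \right)} + 27\right)^{2} = \left(-18 + 27\right)^{2} = 9^{2} = 81$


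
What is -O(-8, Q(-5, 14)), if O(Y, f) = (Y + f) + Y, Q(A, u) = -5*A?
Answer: -9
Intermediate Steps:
O(Y, f) = f + 2*Y
-O(-8, Q(-5, 14)) = -(-5*(-5) + 2*(-8)) = -(25 - 16) = -1*9 = -9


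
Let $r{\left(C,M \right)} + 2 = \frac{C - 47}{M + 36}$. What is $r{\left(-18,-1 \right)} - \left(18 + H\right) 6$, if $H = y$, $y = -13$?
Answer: $- \frac{237}{7} \approx -33.857$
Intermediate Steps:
$r{\left(C,M \right)} = -2 + \frac{-47 + C}{36 + M}$ ($r{\left(C,M \right)} = -2 + \frac{C - 47}{M + 36} = -2 + \frac{-47 + C}{36 + M}$)
$H = -13$
$r{\left(-18,-1 \right)} - \left(18 + H\right) 6 = \frac{-119 - 18 - -2}{36 - 1} - \left(18 - 13\right) 6 = \frac{-119 - 18 + 2}{35} - 5 \cdot 6 = \frac{1}{35} \left(-135\right) - 30 = - \frac{27}{7} - 30 = - \frac{237}{7}$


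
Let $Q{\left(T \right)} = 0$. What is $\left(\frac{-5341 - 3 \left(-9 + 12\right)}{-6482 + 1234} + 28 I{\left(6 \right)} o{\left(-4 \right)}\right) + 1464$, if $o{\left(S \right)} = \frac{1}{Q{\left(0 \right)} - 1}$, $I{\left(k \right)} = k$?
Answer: $\frac{3403379}{2624} \approx 1297.0$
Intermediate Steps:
$o{\left(S \right)} = -1$ ($o{\left(S \right)} = \frac{1}{0 - 1} = \frac{1}{-1} = -1$)
$\left(\frac{-5341 - 3 \left(-9 + 12\right)}{-6482 + 1234} + 28 I{\left(6 \right)} o{\left(-4 \right)}\right) + 1464 = \left(\frac{-5341 - 3 \left(-9 + 12\right)}{-6482 + 1234} + 28 \cdot 6 \left(-1\right)\right) + 1464 = \left(\frac{-5341 - 9}{-5248} + 168 \left(-1\right)\right) + 1464 = \left(\left(-5341 - 9\right) \left(- \frac{1}{5248}\right) - 168\right) + 1464 = \left(\left(-5350\right) \left(- \frac{1}{5248}\right) - 168\right) + 1464 = \left(\frac{2675}{2624} - 168\right) + 1464 = - \frac{438157}{2624} + 1464 = \frac{3403379}{2624}$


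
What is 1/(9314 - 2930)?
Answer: 1/6384 ≈ 0.00015664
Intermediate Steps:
1/(9314 - 2930) = 1/6384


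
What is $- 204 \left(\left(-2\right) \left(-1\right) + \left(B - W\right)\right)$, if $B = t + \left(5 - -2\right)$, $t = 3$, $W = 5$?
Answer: $-1428$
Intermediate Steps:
$B = 10$ ($B = 3 + \left(5 - -2\right) = 3 + \left(5 + 2\right) = 3 + 7 = 10$)
$- 204 \left(\left(-2\right) \left(-1\right) + \left(B - W\right)\right) = - 204 \left(\left(-2\right) \left(-1\right) + \left(10 - 5\right)\right) = - 204 \left(2 + \left(10 - 5\right)\right) = - 204 \left(2 + 5\right) = \left(-204\right) 7 = -1428$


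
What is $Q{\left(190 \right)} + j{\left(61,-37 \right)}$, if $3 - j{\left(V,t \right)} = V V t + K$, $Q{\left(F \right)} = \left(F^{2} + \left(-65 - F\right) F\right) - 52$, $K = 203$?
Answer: $125075$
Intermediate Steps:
$Q{\left(F \right)} = -52 + F^{2} + F \left(-65 - F\right)$ ($Q{\left(F \right)} = \left(F^{2} + F \left(-65 - F\right)\right) - 52 = -52 + F^{2} + F \left(-65 - F\right)$)
$j{\left(V,t \right)} = -200 - t V^{2}$ ($j{\left(V,t \right)} = 3 - \left(V V t + 203\right) = 3 - \left(V^{2} t + 203\right) = 3 - \left(t V^{2} + 203\right) = 3 - \left(203 + t V^{2}\right) = -200 - t V^{2}$)
$Q{\left(190 \right)} + j{\left(61,-37 \right)} = \left(-52 - 12350\right) - \left(200 - 37 \cdot 61^{2}\right) = \left(-52 - 12350\right) - \left(200 - 137677\right) = -12402 + \left(-200 + 137677\right) = -12402 + 137477 = 125075$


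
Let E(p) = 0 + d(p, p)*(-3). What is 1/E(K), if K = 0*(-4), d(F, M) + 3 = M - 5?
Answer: 1/24 ≈ 0.041667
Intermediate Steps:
d(F, M) = -8 + M (d(F, M) = -3 + (M - 5) = -3 + (-5 + M) = -8 + M)
K = 0
E(p) = 24 - 3*p (E(p) = 0 + (-8 + p)*(-3) = 0 + (24 - 3*p) = 24 - 3*p)
1/E(K) = 1/(24 - 3*0) = 1/(24 + 0) = 1/24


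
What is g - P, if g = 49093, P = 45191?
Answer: 3902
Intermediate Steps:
g - P = 49093 - 1*45191 = 49093 - 45191 = 3902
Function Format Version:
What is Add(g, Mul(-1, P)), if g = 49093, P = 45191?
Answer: 3902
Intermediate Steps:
Add(g, Mul(-1, P)) = Add(49093, Mul(-1, 45191)) = Add(49093, -45191) = 3902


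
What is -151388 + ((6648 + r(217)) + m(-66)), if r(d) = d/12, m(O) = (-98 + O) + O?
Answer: -1739423/12 ≈ -1.4495e+5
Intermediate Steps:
m(O) = -98 + 2*O
r(d) = d/12 (r(d) = d*(1/12) = d/12)
-151388 + ((6648 + r(217)) + m(-66)) = -151388 + ((6648 + (1/12)*217) + (-98 + 2*(-66))) = -151388 + ((6648 + 217/12) + (-98 - 132)) = -151388 + (79993/12 - 230) = -151388 + 77233/12 = -1739423/12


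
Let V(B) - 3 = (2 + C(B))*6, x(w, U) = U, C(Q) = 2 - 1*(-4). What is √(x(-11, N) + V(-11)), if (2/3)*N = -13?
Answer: 3*√14/2 ≈ 5.6125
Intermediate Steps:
N = -39/2 (N = (3/2)*(-13) = -39/2 ≈ -19.500)
C(Q) = 6 (C(Q) = 2 + 4 = 6)
V(B) = 51 (V(B) = 3 + (2 + 6)*6 = 3 + 8*6 = 3 + 48 = 51)
√(x(-11, N) + V(-11)) = √(-39/2 + 51) = √(63/2) = 3*√14/2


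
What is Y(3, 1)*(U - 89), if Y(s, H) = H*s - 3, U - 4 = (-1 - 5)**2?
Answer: 0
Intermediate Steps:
U = 40 (U = 4 + (-1 - 5)**2 = 4 + (-6)**2 = 4 + 36 = 40)
Y(s, H) = -3 + H*s
Y(3, 1)*(U - 89) = (-3 + 1*3)*(40 - 89) = (-3 + 3)*(-49) = 0*(-49) = 0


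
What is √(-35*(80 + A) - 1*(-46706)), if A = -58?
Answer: 12*√319 ≈ 214.33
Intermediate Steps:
√(-35*(80 + A) - 1*(-46706)) = √(-35*(80 - 58) - 1*(-46706)) = √(-35*22 + 46706) = √(-770 + 46706) = √45936 = 12*√319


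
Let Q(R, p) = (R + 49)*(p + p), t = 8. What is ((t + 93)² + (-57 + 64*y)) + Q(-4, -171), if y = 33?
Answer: -3134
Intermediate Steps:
Q(R, p) = 2*p*(49 + R) (Q(R, p) = (49 + R)*(2*p) = 2*p*(49 + R))
((t + 93)² + (-57 + 64*y)) + Q(-4, -171) = ((8 + 93)² + (-57 + 64*33)) + 2*(-171)*(49 - 4) = (101² + (-57 + 2112)) + 2*(-171)*45 = (10201 + 2055) - 15390 = 12256 - 15390 = -3134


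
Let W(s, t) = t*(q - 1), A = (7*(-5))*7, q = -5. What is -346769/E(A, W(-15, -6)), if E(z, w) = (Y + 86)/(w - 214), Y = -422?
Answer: -30862441/168 ≈ -1.8371e+5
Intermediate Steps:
A = -245 (A = -35*7 = -245)
W(s, t) = -6*t (W(s, t) = t*(-5 - 1) = t*(-6) = -6*t)
E(z, w) = -336/(-214 + w) (E(z, w) = (-422 + 86)/(w - 214) = -336/(-214 + w))
-346769/E(A, W(-15, -6)) = -346769/((-336/(-214 - 6*(-6)))) = -346769/((-336/(-214 + 36))) = -346769/((-336/(-178))) = -346769/((-336*(-1/178))) = -346769/168/89 = -346769*89/168 = -30862441/168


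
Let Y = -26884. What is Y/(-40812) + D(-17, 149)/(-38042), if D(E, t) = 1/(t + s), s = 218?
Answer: 93834653291/142448307042 ≈ 0.65873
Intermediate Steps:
D(E, t) = 1/(218 + t) (D(E, t) = 1/(t + 218) = 1/(218 + t))
Y/(-40812) + D(-17, 149)/(-38042) = -26884/(-40812) + 1/((218 + 149)*(-38042)) = -26884*(-1/40812) - 1/38042/367 = 6721/10203 + (1/367)*(-1/38042) = 6721/10203 - 1/13961414 = 93834653291/142448307042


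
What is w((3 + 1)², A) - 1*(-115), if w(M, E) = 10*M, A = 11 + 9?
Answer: 275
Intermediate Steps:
A = 20
w((3 + 1)², A) - 1*(-115) = 10*(3 + 1)² - 1*(-115) = 10*4² + 115 = 10*16 + 115 = 160 + 115 = 275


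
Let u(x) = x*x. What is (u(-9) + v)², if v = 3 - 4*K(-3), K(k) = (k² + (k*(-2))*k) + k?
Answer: 17424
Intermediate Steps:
K(k) = k - k² (K(k) = (k² + (-2*k)*k) + k = (k² - 2*k²) + k = -k² + k = k - k²)
u(x) = x²
v = 51 (v = 3 - (-12)*(1 - 1*(-3)) = 3 - (-12)*(1 + 3) = 3 - (-12)*4 = 3 - 4*(-12) = 3 + 48 = 51)
(u(-9) + v)² = ((-9)² + 51)² = (81 + 51)² = 132² = 17424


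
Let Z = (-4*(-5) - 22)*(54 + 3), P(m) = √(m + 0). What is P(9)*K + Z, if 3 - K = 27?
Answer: -186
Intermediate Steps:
K = -24 (K = 3 - 1*27 = 3 - 27 = -24)
P(m) = √m
Z = -114 (Z = (20 - 22)*57 = -2*57 = -114)
P(9)*K + Z = √9*(-24) - 114 = 3*(-24) - 114 = -72 - 114 = -186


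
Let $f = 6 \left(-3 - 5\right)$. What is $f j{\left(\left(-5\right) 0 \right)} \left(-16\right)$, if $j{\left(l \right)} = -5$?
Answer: $-3840$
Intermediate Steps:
$f = -48$ ($f = 6 \left(-8\right) = -48$)
$f j{\left(\left(-5\right) 0 \right)} \left(-16\right) = \left(-48\right) \left(-5\right) \left(-16\right) = 240 \left(-16\right) = -3840$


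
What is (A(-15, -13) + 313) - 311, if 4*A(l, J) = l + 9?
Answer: ½ ≈ 0.50000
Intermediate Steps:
A(l, J) = 9/4 + l/4 (A(l, J) = (l + 9)/4 = (9 + l)/4 = 9/4 + l/4)
(A(-15, -13) + 313) - 311 = ((9/4 + (¼)*(-15)) + 313) - 311 = ((9/4 - 15/4) + 313) - 311 = (-3/2 + 313) - 311 = 623/2 - 311 = ½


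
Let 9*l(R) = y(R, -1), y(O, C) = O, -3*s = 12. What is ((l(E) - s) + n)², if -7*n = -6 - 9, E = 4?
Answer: 172225/3969 ≈ 43.393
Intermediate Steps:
s = -4 (s = -⅓*12 = -4)
n = 15/7 (n = -(-6 - 9)/7 = -⅐*(-15) = 15/7 ≈ 2.1429)
l(R) = R/9
((l(E) - s) + n)² = (((⅑)*4 - 1*(-4)) + 15/7)² = ((4/9 + 4) + 15/7)² = (40/9 + 15/7)² = (415/63)² = 172225/3969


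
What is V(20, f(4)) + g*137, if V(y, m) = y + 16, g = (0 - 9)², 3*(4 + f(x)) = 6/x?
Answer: 11133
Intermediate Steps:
f(x) = -4 + 2/x (f(x) = -4 + (6/x)/3 = -4 + 2/x)
g = 81 (g = (-9)² = 81)
V(y, m) = 16 + y
V(20, f(4)) + g*137 = (16 + 20) + 81*137 = 36 + 11097 = 11133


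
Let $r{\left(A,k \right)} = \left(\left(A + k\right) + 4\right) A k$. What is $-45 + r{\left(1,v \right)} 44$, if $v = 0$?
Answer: $-45$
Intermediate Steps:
$r{\left(A,k \right)} = A k \left(4 + A + k\right)$ ($r{\left(A,k \right)} = \left(4 + A + k\right) A k = A k \left(4 + A + k\right)$)
$-45 + r{\left(1,v \right)} 44 = -45 + 1 \cdot 0 \left(4 + 1 + 0\right) 44 = -45 + 1 \cdot 0 \cdot 5 \cdot 44 = -45 + 0 \cdot 44 = -45 + 0 = -45$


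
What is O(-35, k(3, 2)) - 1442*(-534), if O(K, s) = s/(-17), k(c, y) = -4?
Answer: 13090480/17 ≈ 7.7003e+5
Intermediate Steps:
O(K, s) = -s/17 (O(K, s) = s*(-1/17) = -s/17)
O(-35, k(3, 2)) - 1442*(-534) = -1/17*(-4) - 1442*(-534) = 4/17 + 770028 = 13090480/17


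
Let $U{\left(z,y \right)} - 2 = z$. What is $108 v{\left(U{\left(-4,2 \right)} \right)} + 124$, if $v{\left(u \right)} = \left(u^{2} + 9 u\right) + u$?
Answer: $-1604$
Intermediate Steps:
$U{\left(z,y \right)} = 2 + z$
$v{\left(u \right)} = u^{2} + 10 u$
$108 v{\left(U{\left(-4,2 \right)} \right)} + 124 = 108 \left(2 - 4\right) \left(10 + \left(2 - 4\right)\right) + 124 = 108 \left(- 2 \left(10 - 2\right)\right) + 124 = 108 \left(\left(-2\right) 8\right) + 124 = 108 \left(-16\right) + 124 = -1728 + 124 = -1604$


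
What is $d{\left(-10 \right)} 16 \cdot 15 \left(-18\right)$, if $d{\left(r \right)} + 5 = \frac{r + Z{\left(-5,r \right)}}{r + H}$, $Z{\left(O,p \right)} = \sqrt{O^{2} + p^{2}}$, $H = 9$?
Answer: $-21600 + 21600 \sqrt{5} \approx 26699.0$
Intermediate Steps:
$d{\left(r \right)} = -5 + \frac{r + \sqrt{25 + r^{2}}}{9 + r}$ ($d{\left(r \right)} = -5 + \frac{r + \sqrt{\left(-5\right)^{2} + r^{2}}}{r + 9} = -5 + \frac{r + \sqrt{25 + r^{2}}}{9 + r}$)
$d{\left(-10 \right)} 16 \cdot 15 \left(-18\right) = \frac{-45 + \sqrt{25 + \left(-10\right)^{2}} - -40}{9 - 10} \cdot 16 \cdot 15 \left(-18\right) = \frac{-45 + \sqrt{25 + 100} + 40}{-1} \cdot 240 \left(-18\right) = - (-45 + \sqrt{125} + 40) \left(-4320\right) = - (-45 + 5 \sqrt{5} + 40) \left(-4320\right) = - (-5 + 5 \sqrt{5}) \left(-4320\right) = \left(5 - 5 \sqrt{5}\right) \left(-4320\right) = -21600 + 21600 \sqrt{5}$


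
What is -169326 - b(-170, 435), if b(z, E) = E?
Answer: -169761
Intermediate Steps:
-169326 - b(-170, 435) = -169326 - 1*435 = -169326 - 435 = -169761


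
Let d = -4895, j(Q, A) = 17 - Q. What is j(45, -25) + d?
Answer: -4923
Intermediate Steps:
j(45, -25) + d = (17 - 1*45) - 4895 = (17 - 45) - 4895 = -28 - 4895 = -4923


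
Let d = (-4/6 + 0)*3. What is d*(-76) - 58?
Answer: 94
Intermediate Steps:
d = -2 (d = (-4*⅙ + 0)*3 = (-⅔ + 0)*3 = -⅔*3 = -2)
d*(-76) - 58 = -2*(-76) - 58 = 152 - 58 = 94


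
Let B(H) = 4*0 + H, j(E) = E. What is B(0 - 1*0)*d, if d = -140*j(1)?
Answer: 0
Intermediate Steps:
B(H) = H (B(H) = 0 + H = H)
d = -140 (d = -140*1 = -140)
B(0 - 1*0)*d = (0 - 1*0)*(-140) = (0 + 0)*(-140) = 0*(-140) = 0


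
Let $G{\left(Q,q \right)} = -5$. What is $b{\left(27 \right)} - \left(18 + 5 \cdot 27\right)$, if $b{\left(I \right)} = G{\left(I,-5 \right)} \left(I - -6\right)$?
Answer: $-318$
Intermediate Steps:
$b{\left(I \right)} = -30 - 5 I$ ($b{\left(I \right)} = - 5 \left(I - -6\right) = - 5 \left(I + 6\right) = - 5 \left(6 + I\right) = -30 - 5 I$)
$b{\left(27 \right)} - \left(18 + 5 \cdot 27\right) = \left(-30 - 135\right) - \left(18 + 5 \cdot 27\right) = \left(-30 - 135\right) - \left(18 + 135\right) = -165 - 153 = -318$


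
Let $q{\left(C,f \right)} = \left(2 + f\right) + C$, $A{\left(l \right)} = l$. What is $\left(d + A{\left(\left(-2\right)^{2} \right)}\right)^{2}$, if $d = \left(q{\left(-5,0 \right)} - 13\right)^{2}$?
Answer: $67600$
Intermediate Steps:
$q{\left(C,f \right)} = 2 + C + f$
$d = 256$ ($d = \left(\left(2 - 5 + 0\right) - 13\right)^{2} = \left(-3 - 13\right)^{2} = \left(-16\right)^{2} = 256$)
$\left(d + A{\left(\left(-2\right)^{2} \right)}\right)^{2} = \left(256 + \left(-2\right)^{2}\right)^{2} = \left(256 + 4\right)^{2} = 260^{2} = 67600$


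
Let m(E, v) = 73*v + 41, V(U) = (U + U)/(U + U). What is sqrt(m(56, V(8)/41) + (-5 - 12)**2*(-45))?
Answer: I*sqrt(21789491)/41 ≈ 113.85*I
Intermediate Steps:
V(U) = 1 (V(U) = (2*U)/((2*U)) = (2*U)*(1/(2*U)) = 1)
m(E, v) = 41 + 73*v
sqrt(m(56, V(8)/41) + (-5 - 12)**2*(-45)) = sqrt((41 + 73*(1/41)) + (-5 - 12)**2*(-45)) = sqrt((41 + 73*(1*(1/41))) + (-17)**2*(-45)) = sqrt((41 + 73*(1/41)) + 289*(-45)) = sqrt((41 + 73/41) - 13005) = sqrt(1754/41 - 13005) = sqrt(-531451/41) = I*sqrt(21789491)/41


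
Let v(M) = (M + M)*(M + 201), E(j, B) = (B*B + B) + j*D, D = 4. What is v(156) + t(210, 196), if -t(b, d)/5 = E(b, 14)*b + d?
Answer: -992096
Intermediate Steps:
E(j, B) = B + B**2 + 4*j (E(j, B) = (B*B + B) + j*4 = (B**2 + B) + 4*j = (B + B**2) + 4*j = B + B**2 + 4*j)
t(b, d) = -5*d - 5*b*(210 + 4*b) (t(b, d) = -5*((14 + 14**2 + 4*b)*b + d) = -5*((14 + 196 + 4*b)*b + d) = -5*((210 + 4*b)*b + d) = -5*(b*(210 + 4*b) + d) = -5*(d + b*(210 + 4*b)) = -5*d - 5*b*(210 + 4*b))
v(M) = 2*M*(201 + M) (v(M) = (2*M)*(201 + M) = 2*M*(201 + M))
v(156) + t(210, 196) = 2*156*(201 + 156) + (-5*196 - 10*210*(105 + 2*210)) = 2*156*357 + (-980 - 10*210*(105 + 420)) = 111384 + (-980 - 10*210*525) = 111384 + (-980 - 1102500) = 111384 - 1103480 = -992096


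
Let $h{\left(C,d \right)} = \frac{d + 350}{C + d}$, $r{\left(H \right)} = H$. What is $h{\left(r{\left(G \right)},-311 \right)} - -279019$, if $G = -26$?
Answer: $\frac{94029364}{337} \approx 2.7902 \cdot 10^{5}$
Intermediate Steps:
$h{\left(C,d \right)} = \frac{350 + d}{C + d}$
$h{\left(r{\left(G \right)},-311 \right)} - -279019 = \frac{350 - 311}{-26 - 311} - -279019 = \frac{1}{-337} \cdot 39 + 279019 = \left(- \frac{1}{337}\right) 39 + 279019 = - \frac{39}{337} + 279019 = \frac{94029364}{337}$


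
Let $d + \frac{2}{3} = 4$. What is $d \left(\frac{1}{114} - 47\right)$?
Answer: $- \frac{26785}{171} \approx -156.64$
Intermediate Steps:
$d = \frac{10}{3}$ ($d = - \frac{2}{3} + 4 = \frac{10}{3} \approx 3.3333$)
$d \left(\frac{1}{114} - 47\right) = \frac{10 \left(\frac{1}{114} - 47\right)}{3} = \frac{10}{3} \left(- \frac{5357}{114}\right) = - \frac{26785}{171}$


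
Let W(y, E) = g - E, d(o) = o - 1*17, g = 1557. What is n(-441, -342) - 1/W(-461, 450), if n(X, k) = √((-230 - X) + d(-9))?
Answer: -1/1107 + √185 ≈ 13.601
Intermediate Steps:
d(o) = -17 + o (d(o) = o - 17 = -17 + o)
n(X, k) = √(-256 - X) (n(X, k) = √((-230 - X) + (-17 - 9)) = √((-230 - X) - 26) = √(-256 - X))
W(y, E) = 1557 - E
n(-441, -342) - 1/W(-461, 450) = √(-256 - 1*(-441)) - 1/(1557 - 1*450) = √(-256 + 441) - 1/(1557 - 450) = √185 - 1/1107 = -1/1107 + √185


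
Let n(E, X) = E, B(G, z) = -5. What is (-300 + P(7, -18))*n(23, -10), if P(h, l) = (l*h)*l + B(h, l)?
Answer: 45149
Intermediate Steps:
P(h, l) = -5 + h*l² (P(h, l) = (l*h)*l - 5 = (h*l)*l - 5 = h*l² - 5 = -5 + h*l²)
(-300 + P(7, -18))*n(23, -10) = (-300 + (-5 + 7*(-18)²))*23 = (-300 + (-5 + 7*324))*23 = (-300 + (-5 + 2268))*23 = (-300 + 2263)*23 = 1963*23 = 45149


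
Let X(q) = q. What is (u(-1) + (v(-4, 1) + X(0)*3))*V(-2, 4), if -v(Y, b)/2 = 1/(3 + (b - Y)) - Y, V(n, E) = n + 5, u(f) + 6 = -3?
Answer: -207/4 ≈ -51.750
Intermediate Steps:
u(f) = -9 (u(f) = -6 - 3 = -9)
V(n, E) = 5 + n
v(Y, b) = -2/(3 + b - Y) + 2*Y (v(Y, b) = -2*(1/(3 + (b - Y)) - Y) = -2*(1/(3 + b - Y) - Y) = -2/(3 + b - Y) + 2*Y)
(u(-1) + (v(-4, 1) + X(0)*3))*V(-2, 4) = (-9 + (2*(-1 - 1*(-4)**2 + 3*(-4) - 4*1)/(3 + 1 - 1*(-4)) + 0*3))*(5 - 2) = (-9 + (2*(-1 - 1*16 - 12 - 4)/(3 + 1 + 4) + 0))*3 = (-9 + (2*(-1 - 16 - 12 - 4)/8 + 0))*3 = (-9 + (2*(1/8)*(-33) + 0))*3 = (-9 + (-33/4 + 0))*3 = (-9 - 33/4)*3 = -69/4*3 = -207/4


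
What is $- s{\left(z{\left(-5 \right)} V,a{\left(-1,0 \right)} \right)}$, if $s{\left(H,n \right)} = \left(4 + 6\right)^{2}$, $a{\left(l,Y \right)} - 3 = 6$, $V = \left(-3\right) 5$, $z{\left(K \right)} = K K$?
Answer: $-100$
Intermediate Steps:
$z{\left(K \right)} = K^{2}$
$V = -15$
$a{\left(l,Y \right)} = 9$ ($a{\left(l,Y \right)} = 3 + 6 = 9$)
$s{\left(H,n \right)} = 100$ ($s{\left(H,n \right)} = 10^{2} = 100$)
$- s{\left(z{\left(-5 \right)} V,a{\left(-1,0 \right)} \right)} = \left(-1\right) 100 = -100$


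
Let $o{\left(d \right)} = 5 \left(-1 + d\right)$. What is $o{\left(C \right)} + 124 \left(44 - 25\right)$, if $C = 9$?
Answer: $2396$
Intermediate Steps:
$o{\left(d \right)} = -5 + 5 d$
$o{\left(C \right)} + 124 \left(44 - 25\right) = \left(-5 + 5 \cdot 9\right) + 124 \left(44 - 25\right) = \left(-5 + 45\right) + 124 \left(44 - 25\right) = 40 + 124 \cdot 19 = 40 + 2356 = 2396$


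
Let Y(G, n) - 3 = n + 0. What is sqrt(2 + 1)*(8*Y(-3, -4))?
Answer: -8*sqrt(3) ≈ -13.856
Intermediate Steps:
Y(G, n) = 3 + n (Y(G, n) = 3 + (n + 0) = 3 + n)
sqrt(2 + 1)*(8*Y(-3, -4)) = sqrt(2 + 1)*(8*(3 - 4)) = sqrt(3)*(8*(-1)) = sqrt(3)*(-8) = -8*sqrt(3)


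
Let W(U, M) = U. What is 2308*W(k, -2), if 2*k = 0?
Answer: 0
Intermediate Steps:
k = 0 (k = (½)*0 = 0)
2308*W(k, -2) = 2308*0 = 0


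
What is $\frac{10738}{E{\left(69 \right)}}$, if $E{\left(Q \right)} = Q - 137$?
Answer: $- \frac{5369}{34} \approx -157.91$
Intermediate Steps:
$E{\left(Q \right)} = -137 + Q$
$\frac{10738}{E{\left(69 \right)}} = \frac{10738}{-137 + 69} = \frac{10738}{-68} = 10738 \left(- \frac{1}{68}\right) = - \frac{5369}{34}$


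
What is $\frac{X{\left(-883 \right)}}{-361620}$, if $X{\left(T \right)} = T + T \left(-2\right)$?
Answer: $- \frac{883}{361620} \approx -0.0024418$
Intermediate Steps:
$X{\left(T \right)} = - T$ ($X{\left(T \right)} = T - 2 T = - T$)
$\frac{X{\left(-883 \right)}}{-361620} = \frac{\left(-1\right) \left(-883\right)}{-361620} = 883 \left(- \frac{1}{361620}\right) = - \frac{883}{361620}$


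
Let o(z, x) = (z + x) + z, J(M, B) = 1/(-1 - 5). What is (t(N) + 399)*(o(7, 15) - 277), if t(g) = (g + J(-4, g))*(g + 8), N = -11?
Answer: -107260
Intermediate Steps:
J(M, B) = -⅙ (J(M, B) = 1/(-6) = -⅙)
o(z, x) = x + 2*z (o(z, x) = (x + z) + z = x + 2*z)
t(g) = (8 + g)*(-⅙ + g) (t(g) = (g - ⅙)*(g + 8) = (-⅙ + g)*(8 + g) = (8 + g)*(-⅙ + g))
(t(N) + 399)*(o(7, 15) - 277) = ((-4/3 + (-11)² + (47/6)*(-11)) + 399)*((15 + 2*7) - 277) = ((-4/3 + 121 - 517/6) + 399)*((15 + 14) - 277) = (67/2 + 399)*(29 - 277) = (865/2)*(-248) = -107260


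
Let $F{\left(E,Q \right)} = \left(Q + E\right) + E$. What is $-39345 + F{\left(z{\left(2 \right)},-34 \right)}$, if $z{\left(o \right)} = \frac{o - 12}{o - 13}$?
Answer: $- \frac{433149}{11} \approx -39377.0$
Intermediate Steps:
$z{\left(o \right)} = \frac{-12 + o}{-13 + o}$
$F{\left(E,Q \right)} = Q + 2 E$ ($F{\left(E,Q \right)} = \left(E + Q\right) + E = Q + 2 E$)
$-39345 + F{\left(z{\left(2 \right)},-34 \right)} = -39345 - \left(34 - 2 \frac{-12 + 2}{-13 + 2}\right) = -39345 - \left(34 - 2 \frac{1}{-11} \left(-10\right)\right) = -39345 - \left(34 - 2 \left(\left(- \frac{1}{11}\right) \left(-10\right)\right)\right) = -39345 + \left(-34 + 2 \cdot \frac{10}{11}\right) = -39345 + \left(-34 + \frac{20}{11}\right) = -39345 - \frac{354}{11} = - \frac{433149}{11}$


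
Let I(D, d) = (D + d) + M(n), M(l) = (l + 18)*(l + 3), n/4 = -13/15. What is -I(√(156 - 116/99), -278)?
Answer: 64076/225 - 4*√10538/33 ≈ 272.34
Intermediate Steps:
n = -52/15 (n = 4*(-13/15) = -52/15 ≈ -3.4667)
M(l) = (3 + l)*(18 + l) (M(l) = (18 + l)*(3 + l) = (3 + l)*(18 + l))
I(D, d) = -1526/225 + D + d (I(D, d) = (D + d) + (54 + (-52/15)² + 21*(-52/15)) = (D + d) + (54 + 2704/225 - 364/5) = (D + d) - 1526/225 = -1526/225 + D + d)
-I(√(156 - 116/99), -278) = -(-1526/225 + √(156 - 116/99) - 278) = -(-1526/225 + √(15328/99) - 278) = -(-1526/225 + 4*√10538/33 - 278) = -(-64076/225 + 4*√10538/33) = 64076/225 - 4*√10538/33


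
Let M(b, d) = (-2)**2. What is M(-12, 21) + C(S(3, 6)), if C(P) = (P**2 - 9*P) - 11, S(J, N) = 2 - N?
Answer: 45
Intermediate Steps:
M(b, d) = 4
C(P) = -11 + P**2 - 9*P
M(-12, 21) + C(S(3, 6)) = 4 + (-11 + (2 - 1*6)**2 - 9*(2 - 1*6)) = 4 + (-11 + (2 - 6)**2 - 9*(2 - 6)) = 4 + (-11 + (-4)**2 - 9*(-4)) = 4 + (-11 + 16 + 36) = 4 + 41 = 45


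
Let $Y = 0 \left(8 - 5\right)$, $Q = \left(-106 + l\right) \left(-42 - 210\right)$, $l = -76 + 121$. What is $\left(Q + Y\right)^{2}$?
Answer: $236298384$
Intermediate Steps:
$l = 45$
$Q = 15372$ ($Q = \left(-106 + 45\right) \left(-42 - 210\right) = \left(-61\right) \left(-252\right) = 15372$)
$Y = 0$ ($Y = 0 \cdot 3 = 0$)
$\left(Q + Y\right)^{2} = \left(15372 + 0\right)^{2} = 15372^{2} = 236298384$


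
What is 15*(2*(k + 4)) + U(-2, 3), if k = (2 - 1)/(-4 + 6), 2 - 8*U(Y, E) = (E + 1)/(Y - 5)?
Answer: 3789/28 ≈ 135.32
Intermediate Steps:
U(Y, E) = 1/4 - (1 + E)/(8*(-5 + Y)) (U(Y, E) = 1/4 - (E + 1)/(8*(Y - 5)) = 1/4 - (1 + E)/(8*(-5 + Y)))
k = 1/2 ≈ 0.50000
15*(2*(k + 4)) + U(-2, 3) = 15*(2*(1/2 + 4)) + (-11 - 1*3 + 2*(-2))/(8*(-5 - 2)) = 15*(2*(9/2)) + (1/8)*(-11 - 3 - 4)/(-7) = 15*9 + (1/8)*(-1/7)*(-18) = 135 + 9/28 = 3789/28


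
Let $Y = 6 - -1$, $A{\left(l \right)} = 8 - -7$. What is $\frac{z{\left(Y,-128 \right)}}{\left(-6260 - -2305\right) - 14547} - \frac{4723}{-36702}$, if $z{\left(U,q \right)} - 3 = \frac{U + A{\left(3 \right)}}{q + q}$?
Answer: $\frac{5585791621}{43459865856} \approx 0.12853$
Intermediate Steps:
$A{\left(l \right)} = 15$ ($A{\left(l \right)} = 8 + 7 = 15$)
$Y = 7$ ($Y = 6 + 1 = 7$)
$z{\left(U,q \right)} = 3 + \frac{15 + U}{2 q}$ ($z{\left(U,q \right)} = 3 + \frac{U + 15}{q + q} = 3 + \frac{15 + U}{2 q}$)
$\frac{z{\left(Y,-128 \right)}}{\left(-6260 - -2305\right) - 14547} - \frac{4723}{-36702} = \frac{\frac{1}{2} \frac{1}{-128} \left(15 + 7 + 6 \left(-128\right)\right)}{\left(-6260 - -2305\right) - 14547} - \frac{4723}{-36702} = \frac{\frac{1}{2} \left(- \frac{1}{128}\right) \left(15 + 7 - 768\right)}{\left(-6260 + 2305\right) - 14547} - - \frac{4723}{36702} = \frac{\frac{1}{2} \left(- \frac{1}{128}\right) \left(-746\right)}{-3955 - 14547} + \frac{4723}{36702} = \frac{373}{128 \left(-18502\right)} + \frac{4723}{36702} = \frac{373}{128} \left(- \frac{1}{18502}\right) + \frac{4723}{36702} = - \frac{373}{2368256} + \frac{4723}{36702} = \frac{5585791621}{43459865856}$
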